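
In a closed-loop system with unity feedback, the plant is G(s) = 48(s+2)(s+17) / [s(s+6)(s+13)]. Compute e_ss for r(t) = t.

13/272

One free integrator in G(s): this is a type 1 system.
K_v = lim_{s→0} s·G(s) = 48·2·17 / (6·13) = 272/13.
e_ss = 1/K_v = 1/(272/13) = 13/272.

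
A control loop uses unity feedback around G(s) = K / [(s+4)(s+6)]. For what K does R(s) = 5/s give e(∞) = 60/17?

No free integrators in G(s): this is a type 0 system.
K_p = lim_{s→0} G(s) = K / (4·6) = (1/24)·K.
e_ss = 5/(1 + K_p) = 60/17 ⇒ 1 + (1/24)·K = 17/12 ⇒ K = 10.

10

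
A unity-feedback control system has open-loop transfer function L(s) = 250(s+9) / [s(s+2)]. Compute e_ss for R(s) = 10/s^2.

System type = 1 (one pole at s=0).
K_v = lim_{s→0} s·L(s) = 250·9 / (2) = 1125.
e_ss = 10/K_v = 10/1125 = 2/225.

2/225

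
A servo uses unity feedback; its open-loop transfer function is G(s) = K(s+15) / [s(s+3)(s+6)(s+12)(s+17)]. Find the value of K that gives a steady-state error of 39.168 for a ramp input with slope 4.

System type = 1 (one pole at s=0).
K_v = lim_{s→0} s·G(s) = K·15 / (3·6·12·17) = (5/1224)·K.
e_ss = 4/K_v = 39.168 ⇒ K_v = 125/1224 ⇒ K = (125/1224)/(5/1224) = 25.

25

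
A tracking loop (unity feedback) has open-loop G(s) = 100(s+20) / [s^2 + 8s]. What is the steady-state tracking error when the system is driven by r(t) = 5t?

Lowest-order denominator term is 8s, so the open loop has 1 pole at the origin → type 1 system.
K_v = lim_{s→0} s·G(s) = 100·20 / 8 = 250.
e_ss = 5/K_v = 5/250 = 0.02.

0.02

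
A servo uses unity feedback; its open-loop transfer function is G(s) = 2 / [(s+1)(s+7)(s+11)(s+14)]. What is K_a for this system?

0

No free integrators in G(s): this is a type 0 system.
K_a = lim_{s→0} s^2·G(s) = 0 (the extra factor of s kills the finite limit).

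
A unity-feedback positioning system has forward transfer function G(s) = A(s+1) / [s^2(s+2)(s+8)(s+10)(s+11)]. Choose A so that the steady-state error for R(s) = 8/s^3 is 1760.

8

G(s) has two factors of s in the denominator, so the system is type 2.
K_a = lim_{s→0} s^2·G(s) = A·1 / (2·8·10·11) = (1/1760)·A.
e_ss = 8/K_a = 1760 ⇒ K_a = 1/220 ⇒ A = (1/220)/(1/1760) = 8.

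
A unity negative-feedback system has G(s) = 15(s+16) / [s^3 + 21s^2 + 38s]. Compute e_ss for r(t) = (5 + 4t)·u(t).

Factoring s from the denominator leaves a polynomial with constant term 38, so the system is type 1. Treating each term separately:
  • 5: tracked with zero error.
  • 4t: e_ss = 4/K_v with K_v=120/19 → 19/30.
Total e_ss = 19/30.

19/30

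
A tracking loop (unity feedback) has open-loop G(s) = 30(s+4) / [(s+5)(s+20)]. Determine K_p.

The open loop has no poles at the origin → type 0 system.
K_p = lim_{s→0} G(s) = 30·4 / (5·20) = 1.2.

1.2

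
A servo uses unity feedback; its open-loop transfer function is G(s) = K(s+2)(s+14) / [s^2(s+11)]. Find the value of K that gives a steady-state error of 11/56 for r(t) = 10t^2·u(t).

40

System type = 2 (two poles at s=0).
K_a = lim_{s→0} s^2·G(s) = K·2·14 / (11) = (28/11)·K.
e_ss = 20/K_a = 11/56 ⇒ K_a = 1120/11 ⇒ K = (1120/11)/(28/11) = 40.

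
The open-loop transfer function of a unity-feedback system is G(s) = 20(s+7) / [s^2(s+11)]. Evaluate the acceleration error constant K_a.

The open loop has two poles at the origin → type 2 system.
K_a = lim_{s→0} s^2·G(s) = 20·7 / (11) = 140/11.

140/11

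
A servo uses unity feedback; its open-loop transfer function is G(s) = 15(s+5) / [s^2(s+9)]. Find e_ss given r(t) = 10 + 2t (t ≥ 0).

The open loop has two poles at the origin → type 2 system. Taking each input component in turn:
  • 10: tracked with zero error.
  • 2t: tracked with zero error.
Total e_ss = 0.

0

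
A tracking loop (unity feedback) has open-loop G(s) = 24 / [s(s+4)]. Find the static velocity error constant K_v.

The open loop has one pole at the origin → type 1 system.
K_v = lim_{s→0} s·G(s) = 24 / (4) = 6.

6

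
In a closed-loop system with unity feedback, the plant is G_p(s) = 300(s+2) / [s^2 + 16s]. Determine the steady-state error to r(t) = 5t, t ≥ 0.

The denominator has no term below 16s — 1 pole at s=0, type 1.
K_v = lim_{s→0} s·G_p(s) = 300·2 / 16 = 37.5.
e_ss = 5/K_v = 5/37.5 = 2/15.

2/15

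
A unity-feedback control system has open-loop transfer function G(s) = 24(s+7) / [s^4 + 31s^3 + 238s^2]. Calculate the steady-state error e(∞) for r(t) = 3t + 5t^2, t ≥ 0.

85/6

The denominator has no term below 238s^2 — 2 poles at s=0, type 2. By superposition:
  • 3t: tracked with zero error.
  • 5t^2: e_ss = 10/K_a with K_a=12/17 → 85/6.
Total e_ss = 85/6.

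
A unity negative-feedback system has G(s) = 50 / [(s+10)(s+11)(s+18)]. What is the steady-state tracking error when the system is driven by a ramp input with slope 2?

G(s) has no factors of s in the denominator, so the system is type 0.
For a type-0 system K_v = 0, so e_ss to a ramp input is unbounded.

infinity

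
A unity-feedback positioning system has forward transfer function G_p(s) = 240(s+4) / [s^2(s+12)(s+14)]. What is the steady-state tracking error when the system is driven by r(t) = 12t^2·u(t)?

Two free integrators in G_p(s): this is a type 2 system.
K_a = lim_{s→0} s^2·G_p(s) = 240·4 / (12·14) = 40/7.
r(t) = 12t^2 gives R(s) = 24/s^3.
e_ss = 24/K_a = 24/(40/7) = 4.2.

4.2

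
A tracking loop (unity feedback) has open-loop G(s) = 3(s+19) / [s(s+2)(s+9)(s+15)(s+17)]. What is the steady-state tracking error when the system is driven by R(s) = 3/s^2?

The open loop has one pole at the origin → type 1 system.
K_v = lim_{s→0} s·G(s) = 3·19 / (2·9·15·17) = 19/1530.
e_ss = 3/K_v = 3/(19/1530) = 4590/19.

4590/19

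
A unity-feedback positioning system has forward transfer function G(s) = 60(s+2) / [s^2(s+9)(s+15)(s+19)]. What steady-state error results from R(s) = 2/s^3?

Two free integrators in G(s): this is a type 2 system.
K_a = lim_{s→0} s^2·G(s) = 60·2 / (9·15·19) = 8/171.
r(t) = t^2 gives R(s) = 2/s^3.
e_ss = 2/K_a = 2/(8/171) = 42.75.

42.75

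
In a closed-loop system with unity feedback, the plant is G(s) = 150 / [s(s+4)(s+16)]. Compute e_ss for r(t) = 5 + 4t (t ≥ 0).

G(s) has one factor of s in the denominator, so the system is type 1. Treating each term separately:
  • 5: tracked with zero error.
  • 4t: e_ss = 4/K_v with K_v=75/32 → 128/75.
Total e_ss = 128/75.

128/75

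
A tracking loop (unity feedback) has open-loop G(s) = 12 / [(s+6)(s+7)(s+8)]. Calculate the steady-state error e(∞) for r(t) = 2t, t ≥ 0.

System type = 0 (no poles at s=0).
For a type-0 system K_v = 0, so e_ss to a ramp input is unbounded.

infinity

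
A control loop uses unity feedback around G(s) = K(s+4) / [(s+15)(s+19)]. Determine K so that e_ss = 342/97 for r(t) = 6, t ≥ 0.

No free integrators in G(s): this is a type 0 system.
K_p = lim_{s→0} G(s) = K·4 / (15·19) = (4/285)·K.
e_ss = 6/(1 + K_p) = 342/97 ⇒ 1 + (4/285)·K = 97/57 ⇒ K = 50.

50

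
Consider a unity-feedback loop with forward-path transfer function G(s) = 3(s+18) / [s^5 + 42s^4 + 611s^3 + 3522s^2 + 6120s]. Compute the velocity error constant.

The denominator has no term below 6120s — 1 pole at s=0, type 1.
K_v = lim_{s→0} s·G(s) = 3·18 / 6120 = 3/340.

3/340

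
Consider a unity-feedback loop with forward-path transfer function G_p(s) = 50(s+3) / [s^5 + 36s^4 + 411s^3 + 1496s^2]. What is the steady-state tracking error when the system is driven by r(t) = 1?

0

Lowest-order denominator term is 1496s^2, so the open loop has 2 poles at the origin → type 2 system.
A type-2 system has K_p = ∞, so it tracks a step input with zero steady-state error.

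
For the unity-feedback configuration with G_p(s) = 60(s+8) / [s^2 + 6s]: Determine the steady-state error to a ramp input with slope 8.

0.1

Factoring s from the denominator leaves a polynomial with constant term 6, so the system is type 1.
K_v = lim_{s→0} s·G_p(s) = 60·8 / 6 = 80.
e_ss = 8/K_v = 8/80 = 0.1.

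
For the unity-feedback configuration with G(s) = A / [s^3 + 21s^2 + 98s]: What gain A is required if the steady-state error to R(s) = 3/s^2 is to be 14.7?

20

The denominator has no term below 98s — 1 pole at s=0, type 1.
K_v = lim_{s→0} s·G(s) = A / 98 = (1/98)·A.
e_ss = 3/K_v = 14.7 ⇒ K_v = 10/49 ⇒ A = (10/49)/(1/98) = 20.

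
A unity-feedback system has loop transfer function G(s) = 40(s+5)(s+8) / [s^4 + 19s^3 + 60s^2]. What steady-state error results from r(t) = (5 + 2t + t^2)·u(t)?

0.075

The denominator has no term below 60s^2 — 2 poles at s=0, type 2. Taking each input component in turn:
  • 5: tracked with zero error.
  • 2t: tracked with zero error.
  • t^2: e_ss = 2/K_a with K_a=80/3 → 0.075.
Total e_ss = 0.075.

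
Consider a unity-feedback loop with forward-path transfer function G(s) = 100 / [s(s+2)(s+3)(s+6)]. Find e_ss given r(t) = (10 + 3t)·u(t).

System type = 1 (one pole at s=0). Taking each input component in turn:
  • 10: tracked with zero error.
  • 3t: e_ss = 3/K_v with K_v=25/9 → 1.08.
Total e_ss = 1.08.

1.08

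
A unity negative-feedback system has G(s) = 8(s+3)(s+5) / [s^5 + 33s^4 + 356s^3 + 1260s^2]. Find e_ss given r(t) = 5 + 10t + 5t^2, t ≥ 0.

Factoring s^2 from the denominator leaves a polynomial with constant term 1260, so the system is type 2. Treating each term separately:
  • 5: tracked with zero error.
  • 10t: tracked with zero error.
  • 5t^2: e_ss = 10/K_a with K_a=2/21 → 105.
Total e_ss = 105.

105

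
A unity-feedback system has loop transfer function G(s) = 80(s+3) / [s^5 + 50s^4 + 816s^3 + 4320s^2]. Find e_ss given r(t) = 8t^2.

288

Lowest-order denominator term is 4320s^2, so the open loop has 2 poles at the origin → type 2 system.
K_a = lim_{s→0} s^2·G(s) = 80·3 / 4320 = 1/18.
r(t) = 8t^2 gives R(s) = 16/s^3.
e_ss = 16/K_a = 16/(1/18) = 288.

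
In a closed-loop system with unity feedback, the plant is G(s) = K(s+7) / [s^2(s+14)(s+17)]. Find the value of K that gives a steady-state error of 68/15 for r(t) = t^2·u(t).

15

G(s) has two factors of s in the denominator, so the system is type 2.
K_a = lim_{s→0} s^2·G(s) = K·7 / (14·17) = (1/34)·K.
e_ss = 2/K_a = 68/15 ⇒ K_a = 15/34 ⇒ K = (15/34)/(1/34) = 15.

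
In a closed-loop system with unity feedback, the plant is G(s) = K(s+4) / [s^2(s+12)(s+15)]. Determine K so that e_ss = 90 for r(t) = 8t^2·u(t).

8

Two free integrators in G(s): this is a type 2 system.
K_a = lim_{s→0} s^2·G(s) = K·4 / (12·15) = (1/45)·K.
e_ss = 16/K_a = 90 ⇒ K_a = 8/45 ⇒ K = (8/45)/(1/45) = 8.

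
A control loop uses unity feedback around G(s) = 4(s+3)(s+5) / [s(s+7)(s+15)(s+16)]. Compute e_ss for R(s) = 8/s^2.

System type = 1 (one pole at s=0).
K_v = lim_{s→0} s·G(s) = 4·3·5 / (7·15·16) = 1/28.
e_ss = 8/K_v = 8/(1/28) = 224.

224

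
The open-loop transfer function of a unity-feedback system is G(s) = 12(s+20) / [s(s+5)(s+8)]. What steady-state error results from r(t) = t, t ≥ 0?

One free integrator in G(s): this is a type 1 system.
K_v = lim_{s→0} s·G(s) = 12·20 / (5·8) = 6.
e_ss = 1/K_v = 1/6.

1/6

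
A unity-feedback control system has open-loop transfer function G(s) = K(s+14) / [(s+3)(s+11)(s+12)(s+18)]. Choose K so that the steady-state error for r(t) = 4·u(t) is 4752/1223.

15

System type = 0 (no poles at s=0).
K_p = lim_{s→0} G(s) = K·14 / (3·11·12·18) = (7/3564)·K.
e_ss = 4/(1 + K_p) = 4752/1223 ⇒ 1 + (7/3564)·K = 1223/1188 ⇒ K = 15.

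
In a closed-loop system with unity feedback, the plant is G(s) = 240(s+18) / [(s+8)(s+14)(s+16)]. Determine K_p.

135/56

G(s) has no factors of s in the denominator, so the system is type 0.
K_p = lim_{s→0} G(s) = 240·18 / (8·14·16) = 135/56.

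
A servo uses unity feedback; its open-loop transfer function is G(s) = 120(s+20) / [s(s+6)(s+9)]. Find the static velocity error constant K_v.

One free integrator in G(s): this is a type 1 system.
K_v = lim_{s→0} s·G(s) = 120·20 / (6·9) = 400/9.

400/9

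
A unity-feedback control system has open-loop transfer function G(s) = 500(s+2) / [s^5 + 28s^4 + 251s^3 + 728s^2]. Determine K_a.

125/91

The denominator has no term below 728s^2 — 2 poles at s=0, type 2.
K_a = lim_{s→0} s^2·G(s) = 500·2 / 728 = 125/91.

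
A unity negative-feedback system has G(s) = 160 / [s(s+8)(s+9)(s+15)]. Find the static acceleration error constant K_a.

0

One free integrator in G(s): this is a type 1 system.
K_a = lim_{s→0} s^2·G(s) = 0 (the extra factor of s kills the finite limit).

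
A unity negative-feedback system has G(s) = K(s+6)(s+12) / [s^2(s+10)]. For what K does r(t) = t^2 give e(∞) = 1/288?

System type = 2 (two poles at s=0).
K_a = lim_{s→0} s^2·G(s) = K·6·12 / (10) = 7.2·K.
e_ss = 2/K_a = 1/288 ⇒ K_a = 576 ⇒ K = 576/7.2 = 80.

80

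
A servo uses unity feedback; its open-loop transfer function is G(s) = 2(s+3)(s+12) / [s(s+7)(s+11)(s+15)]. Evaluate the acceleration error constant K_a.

System type = 1 (one pole at s=0).
K_a = lim_{s→0} s^2·G(s) = 0 (the extra factor of s kills the finite limit).

0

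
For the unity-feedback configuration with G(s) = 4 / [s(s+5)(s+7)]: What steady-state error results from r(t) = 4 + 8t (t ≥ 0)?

One free integrator in G(s): this is a type 1 system. Treating each term separately:
  • 4: tracked with zero error.
  • 8t: e_ss = 8/K_v with K_v=4/35 → 70.
Total e_ss = 70.

70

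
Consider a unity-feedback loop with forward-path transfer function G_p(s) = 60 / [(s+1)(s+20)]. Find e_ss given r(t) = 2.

0.5

No free integrators in G_p(s): this is a type 0 system.
K_p = lim_{s→0} G_p(s) = 60 / (1·20) = 3.
e_ss = 2/(1 + K_p) = 2/4 = 0.5.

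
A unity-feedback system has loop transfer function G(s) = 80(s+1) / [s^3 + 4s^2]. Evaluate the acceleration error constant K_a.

Lowest-order denominator term is 4s^2, so the open loop has 2 poles at the origin → type 2 system.
K_a = lim_{s→0} s^2·G(s) = 80·1 / 4 = 20.

20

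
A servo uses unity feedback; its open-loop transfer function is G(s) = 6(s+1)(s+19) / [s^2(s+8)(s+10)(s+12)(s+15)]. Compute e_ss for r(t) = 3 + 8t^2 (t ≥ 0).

The open loop has two poles at the origin → type 2 system. Taking each input component in turn:
  • 3: tracked with zero error.
  • 8t^2: e_ss = 16/K_a with K_a=19/2400 → 38400/19.
Total e_ss = 38400/19.

38400/19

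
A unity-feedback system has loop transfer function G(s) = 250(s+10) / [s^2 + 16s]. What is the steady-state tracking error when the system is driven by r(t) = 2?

0

Factoring s from the denominator leaves a polynomial with constant term 16, so the system is type 1.
K_p = ∞ for a type-1 system; e_ss to a step is zero.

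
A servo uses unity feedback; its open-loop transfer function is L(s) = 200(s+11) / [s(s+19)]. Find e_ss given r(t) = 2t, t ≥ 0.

19/1100

The open loop has one pole at the origin → type 1 system.
K_v = lim_{s→0} s·L(s) = 200·11 / (19) = 2200/19.
e_ss = 2/K_v = 2/(2200/19) = 19/1100.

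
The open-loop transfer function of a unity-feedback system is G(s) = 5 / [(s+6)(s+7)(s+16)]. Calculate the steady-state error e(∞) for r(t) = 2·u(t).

1344/677

No free integrators in G(s): this is a type 0 system.
K_p = lim_{s→0} G(s) = 5 / (6·7·16) = 5/672.
e_ss = 2/(1 + K_p) = 2/(677/672) = 1344/677.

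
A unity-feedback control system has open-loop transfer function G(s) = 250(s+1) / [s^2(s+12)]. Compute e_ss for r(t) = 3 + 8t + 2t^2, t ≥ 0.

0.192

System type = 2 (two poles at s=0). Treating each term separately:
  • 3: tracked with zero error.
  • 8t: tracked with zero error.
  • 2t^2: e_ss = 4/K_a with K_a=125/6 → 0.192.
Total e_ss = 0.192.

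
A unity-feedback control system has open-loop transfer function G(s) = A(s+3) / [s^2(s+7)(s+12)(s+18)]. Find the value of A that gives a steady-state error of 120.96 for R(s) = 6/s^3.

The open loop has two poles at the origin → type 2 system.
K_a = lim_{s→0} s^2·G(s) = A·3 / (7·12·18) = (1/504)·A.
e_ss = 6/K_a = 120.96 ⇒ K_a = 25/504 ⇒ A = (25/504)/(1/504) = 25.

25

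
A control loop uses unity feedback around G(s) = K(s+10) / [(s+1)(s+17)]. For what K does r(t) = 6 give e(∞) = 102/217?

20

System type = 0 (no poles at s=0).
K_p = lim_{s→0} G(s) = K·10 / (1·17) = (10/17)·K.
e_ss = 6/(1 + K_p) = 102/217 ⇒ 1 + (10/17)·K = 217/17 ⇒ K = 20.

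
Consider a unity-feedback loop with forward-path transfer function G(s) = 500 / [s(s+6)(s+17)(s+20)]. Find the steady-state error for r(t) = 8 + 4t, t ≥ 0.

16.32

One free integrator in G(s): this is a type 1 system. By superposition:
  • 8: tracked with zero error.
  • 4t: e_ss = 4/K_v with K_v=25/102 → 16.32.
Total e_ss = 16.32.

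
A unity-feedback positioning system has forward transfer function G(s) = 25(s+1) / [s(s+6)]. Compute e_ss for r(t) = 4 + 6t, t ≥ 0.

1.44

G(s) has one factor of s in the denominator, so the system is type 1. By superposition:
  • 4: tracked with zero error.
  • 6t: e_ss = 6/K_v with K_v=25/6 → 1.44.
Total e_ss = 1.44.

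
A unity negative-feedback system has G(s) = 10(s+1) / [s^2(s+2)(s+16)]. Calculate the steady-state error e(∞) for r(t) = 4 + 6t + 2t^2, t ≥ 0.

12.8

The open loop has two poles at the origin → type 2 system. Taking each input component in turn:
  • 4: tracked with zero error.
  • 6t: tracked with zero error.
  • 2t^2: e_ss = 4/K_a with K_a=0.3125 → 12.8.
Total e_ss = 12.8.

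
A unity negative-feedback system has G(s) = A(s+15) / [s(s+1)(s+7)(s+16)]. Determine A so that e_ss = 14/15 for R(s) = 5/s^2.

40

The open loop has one pole at the origin → type 1 system.
K_v = lim_{s→0} s·G(s) = A·15 / (1·7·16) = (15/112)·A.
e_ss = 5/K_v = 14/15 ⇒ K_v = 75/14 ⇒ A = (75/14)/(15/112) = 40.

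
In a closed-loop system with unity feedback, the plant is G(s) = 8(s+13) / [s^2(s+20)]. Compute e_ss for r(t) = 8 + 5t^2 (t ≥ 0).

G(s) has two factors of s in the denominator, so the system is type 2. Taking each input component in turn:
  • 8: tracked with zero error.
  • 5t^2: e_ss = 10/K_a with K_a=5.2 → 25/13.
Total e_ss = 25/13.

25/13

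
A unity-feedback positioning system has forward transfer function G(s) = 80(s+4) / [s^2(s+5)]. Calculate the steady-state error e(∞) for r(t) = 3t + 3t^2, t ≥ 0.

System type = 2 (two poles at s=0). Treating each term separately:
  • 3t: tracked with zero error.
  • 3t^2: e_ss = 6/K_a with K_a=64 → 3/32.
Total e_ss = 3/32.

3/32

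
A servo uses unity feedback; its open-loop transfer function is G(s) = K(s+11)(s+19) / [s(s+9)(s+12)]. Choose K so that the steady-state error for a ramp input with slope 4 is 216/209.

The open loop has one pole at the origin → type 1 system.
K_v = lim_{s→0} s·G(s) = K·11·19 / (9·12) = (209/108)·K.
e_ss = 4/K_v = 216/209 ⇒ K_v = 209/54 ⇒ K = (209/54)/(209/108) = 2.

2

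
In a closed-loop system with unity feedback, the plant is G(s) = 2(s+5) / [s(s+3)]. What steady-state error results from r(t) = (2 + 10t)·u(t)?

G(s) has one factor of s in the denominator, so the system is type 1. By superposition:
  • 2: tracked with zero error.
  • 10t: e_ss = 10/K_v with K_v=10/3 → 3.
Total e_ss = 3.

3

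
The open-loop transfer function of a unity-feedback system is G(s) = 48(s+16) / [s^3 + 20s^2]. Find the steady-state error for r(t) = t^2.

Factoring s^2 from the denominator leaves a polynomial with constant term 20, so the system is type 2.
K_a = lim_{s→0} s^2·G(s) = 48·16 / 20 = 38.4.
r(t) = t^2 gives R(s) = 2/s^3.
e_ss = 2/K_a = 2/38.4 = 5/96.

5/96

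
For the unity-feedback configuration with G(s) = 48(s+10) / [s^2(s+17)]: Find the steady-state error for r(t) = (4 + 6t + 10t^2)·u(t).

17/24

G(s) has two factors of s in the denominator, so the system is type 2. By superposition:
  • 4: tracked with zero error.
  • 6t: tracked with zero error.
  • 10t^2: e_ss = 20/K_a with K_a=480/17 → 17/24.
Total e_ss = 17/24.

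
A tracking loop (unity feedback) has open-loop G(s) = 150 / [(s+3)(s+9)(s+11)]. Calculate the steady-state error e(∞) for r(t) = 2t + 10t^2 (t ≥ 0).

System type = 0 (no poles at s=0). Treating each term separately:
  • 2t: a type-0 system cannot track it, e_ss → ∞.
  • 10t^2: a type-0 system cannot track it, e_ss → ∞.
The unbounded component dominates.

infinity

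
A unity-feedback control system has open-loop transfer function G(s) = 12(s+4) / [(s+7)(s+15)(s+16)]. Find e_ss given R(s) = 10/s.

175/18

No free integrators in G(s): this is a type 0 system.
K_p = lim_{s→0} G(s) = 12·4 / (7·15·16) = 1/35.
e_ss = 10/(1 + K_p) = 10/(36/35) = 175/18.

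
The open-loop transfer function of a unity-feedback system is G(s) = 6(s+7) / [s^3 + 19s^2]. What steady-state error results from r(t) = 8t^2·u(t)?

152/21

Lowest-order denominator term is 19s^2, so the open loop has 2 poles at the origin → type 2 system.
K_a = lim_{s→0} s^2·G(s) = 6·7 / 19 = 42/19.
r(t) = 8t^2 gives R(s) = 16/s^3.
e_ss = 16/K_a = 16/(42/19) = 152/21.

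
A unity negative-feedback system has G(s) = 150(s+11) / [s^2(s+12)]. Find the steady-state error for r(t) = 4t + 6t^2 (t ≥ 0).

24/275

The open loop has two poles at the origin → type 2 system. Treating each term separately:
  • 4t: tracked with zero error.
  • 6t^2: e_ss = 12/K_a with K_a=137.5 → 24/275.
Total e_ss = 24/275.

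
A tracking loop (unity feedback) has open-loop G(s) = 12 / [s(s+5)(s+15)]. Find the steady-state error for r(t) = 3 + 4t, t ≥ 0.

25

G(s) has one factor of s in the denominator, so the system is type 1. Treating each term separately:
  • 3: tracked with zero error.
  • 4t: e_ss = 4/K_v with K_v=0.16 → 25.
Total e_ss = 25.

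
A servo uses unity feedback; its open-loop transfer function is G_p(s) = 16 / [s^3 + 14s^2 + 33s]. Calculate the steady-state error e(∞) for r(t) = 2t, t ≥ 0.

Factoring s from the denominator leaves a polynomial with constant term 33, so the system is type 1.
K_v = lim_{s→0} s·G_p(s) = 16 / 33 = 16/33.
e_ss = 2/K_v = 2/(16/33) = 4.125.

4.125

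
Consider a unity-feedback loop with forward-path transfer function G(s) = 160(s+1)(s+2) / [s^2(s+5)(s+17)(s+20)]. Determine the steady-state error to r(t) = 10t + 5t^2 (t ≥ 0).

53.125

G(s) has two factors of s in the denominator, so the system is type 2. By superposition:
  • 10t: tracked with zero error.
  • 5t^2: e_ss = 10/K_a with K_a=16/85 → 53.125.
Total e_ss = 53.125.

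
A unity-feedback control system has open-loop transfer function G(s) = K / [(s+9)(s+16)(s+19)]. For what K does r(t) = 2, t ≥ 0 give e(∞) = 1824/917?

System type = 0 (no poles at s=0).
K_p = lim_{s→0} G(s) = K / (9·16·19) = (1/2736)·K.
e_ss = 2/(1 + K_p) = 1824/917 ⇒ 1 + (1/2736)·K = 917/912 ⇒ K = 15.

15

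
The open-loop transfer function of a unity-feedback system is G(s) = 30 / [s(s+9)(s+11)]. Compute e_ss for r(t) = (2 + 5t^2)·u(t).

G(s) has one factor of s in the denominator, so the system is type 1. By superposition:
  • 2: tracked with zero error.
  • 5t^2: a type-1 system cannot track it, e_ss → ∞.
The unbounded component dominates.

infinity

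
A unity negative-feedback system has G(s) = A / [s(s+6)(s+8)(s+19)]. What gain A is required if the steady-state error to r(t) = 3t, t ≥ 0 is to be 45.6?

60

G(s) has one factor of s in the denominator, so the system is type 1.
K_v = lim_{s→0} s·G(s) = A / (6·8·19) = (1/912)·A.
e_ss = 3/K_v = 45.6 ⇒ K_v = 5/76 ⇒ A = (5/76)/(1/912) = 60.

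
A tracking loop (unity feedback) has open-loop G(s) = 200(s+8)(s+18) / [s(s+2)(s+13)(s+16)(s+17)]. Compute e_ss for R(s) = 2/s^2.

System type = 1 (one pole at s=0).
K_v = lim_{s→0} s·G(s) = 200·8·18 / (2·13·16·17) = 900/221.
e_ss = 2/K_v = 2/(900/221) = 221/450.

221/450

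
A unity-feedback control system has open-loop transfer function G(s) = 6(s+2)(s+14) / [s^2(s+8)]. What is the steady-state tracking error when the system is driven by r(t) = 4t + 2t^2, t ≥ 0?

The open loop has two poles at the origin → type 2 system. Taking each input component in turn:
  • 4t: tracked with zero error.
  • 2t^2: e_ss = 4/K_a with K_a=21 → 4/21.
Total e_ss = 4/21.

4/21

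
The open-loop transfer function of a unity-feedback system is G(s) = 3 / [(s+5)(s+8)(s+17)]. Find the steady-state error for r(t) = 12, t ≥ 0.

System type = 0 (no poles at s=0).
K_p = lim_{s→0} G(s) = 3 / (5·8·17) = 3/680.
e_ss = 12/(1 + K_p) = 12/(683/680) = 8160/683.

8160/683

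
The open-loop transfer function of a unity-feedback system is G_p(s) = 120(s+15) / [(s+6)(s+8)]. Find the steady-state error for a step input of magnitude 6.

The open loop has no poles at the origin → type 0 system.
K_p = lim_{s→0} G_p(s) = 120·15 / (6·8) = 37.5.
e_ss = 6/(1 + K_p) = 6/38.5 = 12/77.

12/77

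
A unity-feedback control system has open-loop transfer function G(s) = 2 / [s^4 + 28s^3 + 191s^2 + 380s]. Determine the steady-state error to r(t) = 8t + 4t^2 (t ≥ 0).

infinity

Factoring s from the denominator leaves a polynomial with constant term 380, so the system is type 1. By superposition:
  • 8t: e_ss = 8/K_v with K_v=1/190 → 1520.
  • 4t^2: a type-1 system cannot track it, e_ss → ∞.
The unbounded component dominates.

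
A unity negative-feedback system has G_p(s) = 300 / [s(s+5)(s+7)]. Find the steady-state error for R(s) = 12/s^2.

One free integrator in G_p(s): this is a type 1 system.
K_v = lim_{s→0} s·G_p(s) = 300 / (5·7) = 60/7.
e_ss = 12/K_v = 12/(60/7) = 1.4.

1.4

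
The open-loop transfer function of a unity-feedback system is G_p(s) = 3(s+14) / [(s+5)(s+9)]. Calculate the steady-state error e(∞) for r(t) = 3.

45/29

The open loop has no poles at the origin → type 0 system.
K_p = lim_{s→0} G_p(s) = 3·14 / (5·9) = 14/15.
e_ss = 3/(1 + K_p) = 3/(29/15) = 45/29.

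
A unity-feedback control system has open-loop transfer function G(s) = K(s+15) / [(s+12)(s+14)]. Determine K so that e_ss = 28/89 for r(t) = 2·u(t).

60

G(s) has no factors of s in the denominator, so the system is type 0.
K_p = lim_{s→0} G(s) = K·15 / (12·14) = (5/56)·K.
e_ss = 2/(1 + K_p) = 28/89 ⇒ 1 + (5/56)·K = 89/14 ⇒ K = 60.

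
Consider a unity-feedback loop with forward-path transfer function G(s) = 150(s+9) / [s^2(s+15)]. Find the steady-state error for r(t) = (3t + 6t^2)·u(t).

G(s) has two factors of s in the denominator, so the system is type 2. By superposition:
  • 3t: tracked with zero error.
  • 6t^2: e_ss = 12/K_a with K_a=90 → 2/15.
Total e_ss = 2/15.

2/15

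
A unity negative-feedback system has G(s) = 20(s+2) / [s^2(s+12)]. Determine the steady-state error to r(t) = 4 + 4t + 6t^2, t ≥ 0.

3.6

The open loop has two poles at the origin → type 2 system. By superposition:
  • 4: tracked with zero error.
  • 4t: tracked with zero error.
  • 6t^2: e_ss = 12/K_a with K_a=10/3 → 3.6.
Total e_ss = 3.6.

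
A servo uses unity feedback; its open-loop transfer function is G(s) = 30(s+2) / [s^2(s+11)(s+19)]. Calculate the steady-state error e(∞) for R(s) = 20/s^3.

209/3

System type = 2 (two poles at s=0).
K_a = lim_{s→0} s^2·G(s) = 30·2 / (11·19) = 60/209.
r(t) = 10t^2 gives R(s) = 20/s^3.
e_ss = 20/K_a = 20/(60/209) = 209/3.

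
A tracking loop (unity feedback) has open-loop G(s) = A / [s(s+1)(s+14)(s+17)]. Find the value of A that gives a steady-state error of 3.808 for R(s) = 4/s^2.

250

One free integrator in G(s): this is a type 1 system.
K_v = lim_{s→0} s·G(s) = A / (1·14·17) = (1/238)·A.
e_ss = 4/K_v = 3.808 ⇒ K_v = 125/119 ⇒ A = (125/119)/(1/238) = 250.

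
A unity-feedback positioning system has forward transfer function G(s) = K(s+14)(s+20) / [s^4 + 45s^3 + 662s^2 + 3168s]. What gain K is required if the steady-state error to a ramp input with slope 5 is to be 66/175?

150

The denominator has no term below 3168s — 1 pole at s=0, type 1.
K_v = lim_{s→0} s·G(s) = K·14·20 / 3168 = (35/396)·K.
e_ss = 5/K_v = 66/175 ⇒ K_v = 875/66 ⇒ K = (875/66)/(35/396) = 150.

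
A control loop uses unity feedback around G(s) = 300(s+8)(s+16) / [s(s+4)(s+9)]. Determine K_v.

3200/3

One free integrator in G(s): this is a type 1 system.
K_v = lim_{s→0} s·G(s) = 300·8·16 / (4·9) = 3200/3.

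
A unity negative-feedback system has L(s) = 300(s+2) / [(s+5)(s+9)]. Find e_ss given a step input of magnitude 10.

System type = 0 (no poles at s=0).
K_p = lim_{s→0} L(s) = 300·2 / (5·9) = 40/3.
e_ss = 10/(1 + K_p) = 10/(43/3) = 30/43.

30/43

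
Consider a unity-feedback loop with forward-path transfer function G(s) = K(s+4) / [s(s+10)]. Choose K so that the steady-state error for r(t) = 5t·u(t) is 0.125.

The open loop has one pole at the origin → type 1 system.
K_v = lim_{s→0} s·G(s) = K·4 / (10) = 0.4·K.
e_ss = 5/K_v = 0.125 ⇒ K_v = 40 ⇒ K = 40/0.4 = 100.

100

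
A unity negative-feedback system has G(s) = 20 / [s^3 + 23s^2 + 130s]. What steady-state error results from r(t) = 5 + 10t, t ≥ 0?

Lowest-order denominator term is 130s, so the open loop has 1 pole at the origin → type 1 system. Taking each input component in turn:
  • 5: tracked with zero error.
  • 10t: e_ss = 10/K_v with K_v=2/13 → 65.
Total e_ss = 65.

65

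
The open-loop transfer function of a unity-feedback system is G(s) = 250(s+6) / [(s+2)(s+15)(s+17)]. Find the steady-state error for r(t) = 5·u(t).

85/67

The open loop has no poles at the origin → type 0 system.
K_p = lim_{s→0} G(s) = 250·6 / (2·15·17) = 50/17.
e_ss = 5/(1 + K_p) = 5/(67/17) = 85/67.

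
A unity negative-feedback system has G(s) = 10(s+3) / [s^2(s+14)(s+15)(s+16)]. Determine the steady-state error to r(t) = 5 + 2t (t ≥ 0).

Two free integrators in G(s): this is a type 2 system. Taking each input component in turn:
  • 5: tracked with zero error.
  • 2t: tracked with zero error.
Total e_ss = 0.

0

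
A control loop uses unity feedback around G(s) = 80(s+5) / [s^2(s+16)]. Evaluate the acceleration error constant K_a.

25

The open loop has two poles at the origin → type 2 system.
K_a = lim_{s→0} s^2·G(s) = 80·5 / (16) = 25.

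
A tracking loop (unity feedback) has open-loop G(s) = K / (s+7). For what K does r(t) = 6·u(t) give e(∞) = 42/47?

The open loop has no poles at the origin → type 0 system.
K_p = lim_{s→0} G(s) = K / (7) = (1/7)·K.
e_ss = 6/(1 + K_p) = 42/47 ⇒ 1 + (1/7)·K = 47/7 ⇒ K = 40.

40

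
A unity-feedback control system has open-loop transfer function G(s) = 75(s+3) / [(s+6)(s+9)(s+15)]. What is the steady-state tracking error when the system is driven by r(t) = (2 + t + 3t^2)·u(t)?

The open loop has no poles at the origin → type 0 system. Treating each term separately:
  • 2: e_ss = 2/(1+K_p) with K_p=5/18 → 36/23.
  • t: a type-0 system cannot track it, e_ss → ∞.
  • 3t^2: a type-0 system cannot track it, e_ss → ∞.
The unbounded component dominates.

infinity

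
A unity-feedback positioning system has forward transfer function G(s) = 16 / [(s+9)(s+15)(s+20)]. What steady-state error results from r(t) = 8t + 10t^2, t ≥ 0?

The open loop has no poles at the origin → type 0 system. Treating each term separately:
  • 8t: a type-0 system cannot track it, e_ss → ∞.
  • 10t^2: a type-0 system cannot track it, e_ss → ∞.
The unbounded component dominates.

infinity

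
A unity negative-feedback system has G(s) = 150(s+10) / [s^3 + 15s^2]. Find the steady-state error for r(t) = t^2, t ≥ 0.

Factoring s^2 from the denominator leaves a polynomial with constant term 15, so the system is type 2.
K_a = lim_{s→0} s^2·G(s) = 150·10 / 15 = 100.
r(t) = t^2 gives R(s) = 2/s^3.
e_ss = 2/K_a = 2/100 = 0.02.

0.02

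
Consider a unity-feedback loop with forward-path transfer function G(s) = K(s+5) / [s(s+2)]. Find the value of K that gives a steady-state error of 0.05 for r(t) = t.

8

System type = 1 (one pole at s=0).
K_v = lim_{s→0} s·G(s) = K·5 / (2) = 2.5·K.
e_ss = 1/K_v = 0.05 ⇒ K_v = 20 ⇒ K = 20/2.5 = 8.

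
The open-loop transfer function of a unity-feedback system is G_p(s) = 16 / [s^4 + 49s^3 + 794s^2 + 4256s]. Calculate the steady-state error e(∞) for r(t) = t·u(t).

266

Factoring s from the denominator leaves a polynomial with constant term 4256, so the system is type 1.
K_v = lim_{s→0} s·G_p(s) = 16 / 4256 = 1/266.
e_ss = 1/K_v = 1/(1/266) = 266.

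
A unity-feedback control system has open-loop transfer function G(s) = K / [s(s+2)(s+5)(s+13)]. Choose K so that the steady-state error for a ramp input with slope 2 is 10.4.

25

One free integrator in G(s): this is a type 1 system.
K_v = lim_{s→0} s·G(s) = K / (2·5·13) = (1/130)·K.
e_ss = 2/K_v = 10.4 ⇒ K_v = 5/26 ⇒ K = (5/26)/(1/130) = 25.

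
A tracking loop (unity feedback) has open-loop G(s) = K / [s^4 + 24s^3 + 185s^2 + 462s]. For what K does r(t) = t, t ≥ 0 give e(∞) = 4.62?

Factoring s from the denominator leaves a polynomial with constant term 462, so the system is type 1.
K_v = lim_{s→0} s·G(s) = K / 462 = (1/462)·K.
e_ss = 1/K_v = 4.62 ⇒ K_v = 50/231 ⇒ K = (50/231)/(1/462) = 100.

100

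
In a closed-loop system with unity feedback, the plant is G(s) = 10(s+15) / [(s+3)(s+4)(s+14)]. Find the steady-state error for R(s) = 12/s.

336/53

The open loop has no poles at the origin → type 0 system.
K_p = lim_{s→0} G(s) = 10·15 / (3·4·14) = 25/28.
e_ss = 12/(1 + K_p) = 12/(53/28) = 336/53.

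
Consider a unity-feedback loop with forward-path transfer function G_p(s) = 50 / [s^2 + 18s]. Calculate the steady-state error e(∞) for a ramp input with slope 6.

Factoring s from the denominator leaves a polynomial with constant term 18, so the system is type 1.
K_v = lim_{s→0} s·G_p(s) = 50 / 18 = 25/9.
e_ss = 6/K_v = 6/(25/9) = 2.16.

2.16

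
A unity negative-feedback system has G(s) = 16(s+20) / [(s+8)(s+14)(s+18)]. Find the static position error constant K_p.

10/63

System type = 0 (no poles at s=0).
K_p = lim_{s→0} G(s) = 16·20 / (8·14·18) = 10/63.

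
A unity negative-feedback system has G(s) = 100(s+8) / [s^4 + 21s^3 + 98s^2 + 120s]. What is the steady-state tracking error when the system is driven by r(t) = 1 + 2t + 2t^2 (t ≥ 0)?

The denominator has no term below 120s — 1 pole at s=0, type 1. Treating each term separately:
  • 1: tracked with zero error.
  • 2t: e_ss = 2/K_v with K_v=20/3 → 0.3.
  • 2t^2: a type-1 system cannot track it, e_ss → ∞.
The unbounded component dominates.

infinity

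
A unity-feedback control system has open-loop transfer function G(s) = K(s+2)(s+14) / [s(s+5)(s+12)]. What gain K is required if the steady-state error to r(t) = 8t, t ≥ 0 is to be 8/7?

System type = 1 (one pole at s=0).
K_v = lim_{s→0} s·G(s) = K·2·14 / (5·12) = (7/15)·K.
e_ss = 8/K_v = 8/7 ⇒ K_v = 7 ⇒ K = 7/(7/15) = 15.

15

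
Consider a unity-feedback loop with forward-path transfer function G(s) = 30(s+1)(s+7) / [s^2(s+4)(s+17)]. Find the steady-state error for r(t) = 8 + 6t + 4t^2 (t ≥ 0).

272/105

The open loop has two poles at the origin → type 2 system. Taking each input component in turn:
  • 8: tracked with zero error.
  • 6t: tracked with zero error.
  • 4t^2: e_ss = 8/K_a with K_a=105/34 → 272/105.
Total e_ss = 272/105.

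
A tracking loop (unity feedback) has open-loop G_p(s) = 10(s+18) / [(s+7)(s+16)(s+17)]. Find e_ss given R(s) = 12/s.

No free integrators in G_p(s): this is a type 0 system.
K_p = lim_{s→0} G_p(s) = 10·18 / (7·16·17) = 45/476.
e_ss = 12/(1 + K_p) = 12/(521/476) = 5712/521.

5712/521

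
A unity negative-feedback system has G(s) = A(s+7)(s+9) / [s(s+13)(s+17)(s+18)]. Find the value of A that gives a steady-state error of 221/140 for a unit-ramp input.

40

One free integrator in G(s): this is a type 1 system.
K_v = lim_{s→0} s·G(s) = A·7·9 / (13·17·18) = (7/442)·A.
e_ss = 1/K_v = 221/140 ⇒ K_v = 140/221 ⇒ A = (140/221)/(7/442) = 40.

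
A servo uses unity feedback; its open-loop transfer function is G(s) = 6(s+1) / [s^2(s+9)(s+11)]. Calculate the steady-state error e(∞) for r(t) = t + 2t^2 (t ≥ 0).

G(s) has two factors of s in the denominator, so the system is type 2. Treating each term separately:
  • t: tracked with zero error.
  • 2t^2: e_ss = 4/K_a with K_a=2/33 → 66.
Total e_ss = 66.

66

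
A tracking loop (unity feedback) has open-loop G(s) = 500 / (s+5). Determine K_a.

G(s) has no factors of s in the denominator, so the system is type 0.
K_a = lim_{s→0} s^2·G(s) = 0 (the extra factor of s kills the finite limit).

0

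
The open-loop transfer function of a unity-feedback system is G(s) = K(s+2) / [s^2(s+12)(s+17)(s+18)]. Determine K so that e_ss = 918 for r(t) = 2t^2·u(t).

Two free integrators in G(s): this is a type 2 system.
K_a = lim_{s→0} s^2·G(s) = K·2 / (12·17·18) = (1/1836)·K.
e_ss = 4/K_a = 918 ⇒ K_a = 2/459 ⇒ K = (2/459)/(1/1836) = 8.

8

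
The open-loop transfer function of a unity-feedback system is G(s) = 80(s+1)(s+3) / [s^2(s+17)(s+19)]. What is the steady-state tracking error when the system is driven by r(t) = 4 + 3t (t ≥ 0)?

0

Two free integrators in G(s): this is a type 2 system. Taking each input component in turn:
  • 4: tracked with zero error.
  • 3t: tracked with zero error.
Total e_ss = 0.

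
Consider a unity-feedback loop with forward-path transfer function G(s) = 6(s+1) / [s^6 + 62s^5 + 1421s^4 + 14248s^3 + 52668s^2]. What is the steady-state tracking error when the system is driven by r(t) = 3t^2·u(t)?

52668

Factoring s^2 from the denominator leaves a polynomial with constant term 52668, so the system is type 2.
K_a = lim_{s→0} s^2·G(s) = 6·1 / 52668 = 1/8778.
r(t) = 3t^2 gives R(s) = 6/s^3.
e_ss = 6/K_a = 6/(1/8778) = 52668.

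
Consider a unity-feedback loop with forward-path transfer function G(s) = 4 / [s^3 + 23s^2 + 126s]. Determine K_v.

Factoring s from the denominator leaves a polynomial with constant term 126, so the system is type 1.
K_v = lim_{s→0} s·G(s) = 4 / 126 = 2/63.

2/63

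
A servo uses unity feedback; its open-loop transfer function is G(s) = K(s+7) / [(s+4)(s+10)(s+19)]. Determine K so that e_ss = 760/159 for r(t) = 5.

5

System type = 0 (no poles at s=0).
K_p = lim_{s→0} G(s) = K·7 / (4·10·19) = (7/760)·K.
e_ss = 5/(1 + K_p) = 760/159 ⇒ 1 + (7/760)·K = 159/152 ⇒ K = 5.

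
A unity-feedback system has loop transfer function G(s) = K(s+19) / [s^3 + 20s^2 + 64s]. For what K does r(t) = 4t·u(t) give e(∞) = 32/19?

8

The denominator has no term below 64s — 1 pole at s=0, type 1.
K_v = lim_{s→0} s·G(s) = K·19 / 64 = (19/64)·K.
e_ss = 4/K_v = 32/19 ⇒ K_v = 2.375 ⇒ K = 2.375/(19/64) = 8.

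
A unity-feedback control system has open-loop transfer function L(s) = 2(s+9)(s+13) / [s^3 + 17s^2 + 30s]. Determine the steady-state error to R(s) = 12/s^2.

20/13

The denominator has no term below 30s — 1 pole at s=0, type 1.
K_v = lim_{s→0} s·L(s) = 2·9·13 / 30 = 7.8.
e_ss = 12/K_v = 12/7.8 = 20/13.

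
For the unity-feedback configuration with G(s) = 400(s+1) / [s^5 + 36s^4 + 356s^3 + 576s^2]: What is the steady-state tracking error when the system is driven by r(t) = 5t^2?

Factoring s^2 from the denominator leaves a polynomial with constant term 576, so the system is type 2.
K_a = lim_{s→0} s^2·G(s) = 400·1 / 576 = 25/36.
r(t) = 5t^2 gives R(s) = 10/s^3.
e_ss = 10/K_a = 10/(25/36) = 14.4.

14.4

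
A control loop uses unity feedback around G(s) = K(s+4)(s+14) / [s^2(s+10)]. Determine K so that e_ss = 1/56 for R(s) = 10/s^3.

100

The open loop has two poles at the origin → type 2 system.
K_a = lim_{s→0} s^2·G(s) = K·4·14 / (10) = 5.6·K.
e_ss = 10/K_a = 1/56 ⇒ K_a = 560 ⇒ K = 560/5.6 = 100.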